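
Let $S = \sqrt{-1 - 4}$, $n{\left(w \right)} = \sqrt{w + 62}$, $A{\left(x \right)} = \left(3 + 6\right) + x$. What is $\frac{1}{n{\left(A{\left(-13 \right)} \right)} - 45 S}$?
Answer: $\frac{1}{\sqrt{58} - 45 i \sqrt{5}} \approx 0.00074789 + 0.0098815 i$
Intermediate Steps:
$A{\left(x \right)} = 9 + x$
$n{\left(w \right)} = \sqrt{62 + w}$
$S = i \sqrt{5}$ ($S = \sqrt{-5} = i \sqrt{5} \approx 2.2361 i$)
$\frac{1}{n{\left(A{\left(-13 \right)} \right)} - 45 S} = \frac{1}{\sqrt{62 + \left(9 - 13\right)} - 45 i \sqrt{5}} = \frac{1}{\sqrt{62 - 4} - 45 i \sqrt{5}} = \frac{1}{\sqrt{58} - 45 i \sqrt{5}}$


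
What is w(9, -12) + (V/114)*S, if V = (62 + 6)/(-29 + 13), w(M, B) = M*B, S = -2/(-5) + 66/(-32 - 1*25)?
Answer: -194889/1805 ≈ -107.97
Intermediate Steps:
S = -72/95 (S = -2*(-⅕) + 66/(-32 - 25) = ⅖ + 66/(-57) = ⅖ + 66*(-1/57) = ⅖ - 22/19 = -72/95 ≈ -0.75789)
w(M, B) = B*M
V = -17/4 (V = 68/(-16) = 68*(-1/16) = -17/4 ≈ -4.2500)
w(9, -12) + (V/114)*S = -12*9 - 17/4/114*(-72/95) = -108 - 17/4*1/114*(-72/95) = -108 - 17/456*(-72/95) = -108 + 51/1805 = -194889/1805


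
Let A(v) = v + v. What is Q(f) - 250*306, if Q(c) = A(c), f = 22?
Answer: -76456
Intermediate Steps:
A(v) = 2*v
Q(c) = 2*c
Q(f) - 250*306 = 2*22 - 250*306 = 44 - 76500 = -76456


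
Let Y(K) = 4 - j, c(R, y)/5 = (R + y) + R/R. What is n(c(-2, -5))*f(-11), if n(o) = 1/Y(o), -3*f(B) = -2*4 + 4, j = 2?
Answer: ⅔ ≈ 0.66667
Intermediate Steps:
c(R, y) = 5 + 5*R + 5*y (c(R, y) = 5*((R + y) + R/R) = 5*((R + y) + 1) = 5*(1 + R + y) = 5 + 5*R + 5*y)
Y(K) = 2 (Y(K) = 4 - 1*2 = 4 - 2 = 2)
f(B) = 4/3 (f(B) = -(-2*4 + 4)/3 = -(-8 + 4)/3 = -⅓*(-4) = 4/3)
n(o) = ½ (n(o) = 1/2 = ½)
n(c(-2, -5))*f(-11) = (½)*(4/3) = ⅔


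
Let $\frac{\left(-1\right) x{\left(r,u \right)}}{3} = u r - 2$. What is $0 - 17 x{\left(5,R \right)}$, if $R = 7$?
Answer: $1683$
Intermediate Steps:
$x{\left(r,u \right)} = 6 - 3 r u$ ($x{\left(r,u \right)} = - 3 \left(u r - 2\right) = - 3 \left(r u - 2\right) = - 3 \left(-2 + r u\right) = 6 - 3 r u$)
$0 - 17 x{\left(5,R \right)} = 0 - 17 \left(6 - 15 \cdot 7\right) = 0 - 17 \left(6 - 105\right) = 0 - -1683 = 0 + 1683 = 1683$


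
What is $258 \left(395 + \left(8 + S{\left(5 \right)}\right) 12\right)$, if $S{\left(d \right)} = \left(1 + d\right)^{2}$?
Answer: $238134$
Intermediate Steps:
$258 \left(395 + \left(8 + S{\left(5 \right)}\right) 12\right) = 258 \left(395 + \left(8 + \left(1 + 5\right)^{2}\right) 12\right) = 258 \left(395 + \left(8 + 6^{2}\right) 12\right) = 258 \left(395 + \left(8 + 36\right) 12\right) = 258 \left(395 + 44 \cdot 12\right) = 258 \left(395 + 528\right) = 258 \cdot 923 = 238134$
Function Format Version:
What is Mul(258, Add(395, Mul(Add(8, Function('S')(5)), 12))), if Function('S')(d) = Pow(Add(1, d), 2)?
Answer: 238134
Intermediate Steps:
Mul(258, Add(395, Mul(Add(8, Function('S')(5)), 12))) = Mul(258, Add(395, Mul(Add(8, Pow(Add(1, 5), 2)), 12))) = Mul(258, Add(395, Mul(Add(8, Pow(6, 2)), 12))) = Mul(258, Add(395, Mul(Add(8, 36), 12))) = Mul(258, Add(395, Mul(44, 12))) = Mul(258, Add(395, 528)) = Mul(258, 923) = 238134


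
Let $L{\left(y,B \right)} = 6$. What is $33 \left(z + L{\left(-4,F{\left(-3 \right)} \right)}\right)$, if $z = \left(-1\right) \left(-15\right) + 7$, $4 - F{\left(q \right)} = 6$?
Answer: $924$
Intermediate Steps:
$F{\left(q \right)} = -2$ ($F{\left(q \right)} = 4 - 6 = -2$)
$z = 22$ ($z = 15 + 7 = 22$)
$33 \left(z + L{\left(-4,F{\left(-3 \right)} \right)}\right) = 33 \left(22 + 6\right) = 33 \cdot 28 = 924$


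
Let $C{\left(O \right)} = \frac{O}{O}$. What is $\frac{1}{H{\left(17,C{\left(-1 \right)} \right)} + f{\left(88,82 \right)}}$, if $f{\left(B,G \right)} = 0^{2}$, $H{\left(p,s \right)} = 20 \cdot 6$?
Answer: $\frac{1}{120} \approx 0.0083333$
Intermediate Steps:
$C{\left(O \right)} = 1$
$H{\left(p,s \right)} = 120$
$f{\left(B,G \right)} = 0$
$\frac{1}{H{\left(17,C{\left(-1 \right)} \right)} + f{\left(88,82 \right)}} = \frac{1}{120 + 0} = \frac{1}{120}$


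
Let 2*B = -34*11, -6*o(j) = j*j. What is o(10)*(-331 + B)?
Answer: 25900/3 ≈ 8633.3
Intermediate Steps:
o(j) = -j**2/6 (o(j) = -j*j/6 = -j**2/6)
B = -187 (B = (-34*11)/2 = (1/2)*(-374) = -187)
o(10)*(-331 + B) = (-1/6*10**2)*(-331 - 187) = -1/6*100*(-518) = -50/3*(-518) = 25900/3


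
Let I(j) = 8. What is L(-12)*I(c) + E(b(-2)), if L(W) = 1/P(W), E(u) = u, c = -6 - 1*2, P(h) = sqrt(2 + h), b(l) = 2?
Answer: 2 - 4*I*sqrt(10)/5 ≈ 2.0 - 2.5298*I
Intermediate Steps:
c = -8 (c = -6 - 2 = -8)
L(W) = 1/sqrt(2 + W) (L(W) = 1/(sqrt(2 + W)) = 1/sqrt(2 + W))
L(-12)*I(c) + E(b(-2)) = 8/sqrt(2 - 12) + 2 = 8/sqrt(-10) + 2 = -I*sqrt(10)/10*8 + 2 = -4*I*sqrt(10)/5 + 2 = 2 - 4*I*sqrt(10)/5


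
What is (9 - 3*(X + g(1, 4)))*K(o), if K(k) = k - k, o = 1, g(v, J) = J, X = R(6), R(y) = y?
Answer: 0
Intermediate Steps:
X = 6
K(k) = 0
(9 - 3*(X + g(1, 4)))*K(o) = (9 - 3*(6 + 4))*0 = (9 - 3*10)*0 = (9 - 30)*0 = -21*0 = 0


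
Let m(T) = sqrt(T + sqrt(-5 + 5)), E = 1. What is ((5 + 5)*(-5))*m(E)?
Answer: -50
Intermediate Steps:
m(T) = sqrt(T) (m(T) = sqrt(T + sqrt(0)) = sqrt(T + 0) = sqrt(T))
((5 + 5)*(-5))*m(E) = ((5 + 5)*(-5))*sqrt(1) = (10*(-5))*1 = -50*1 = -50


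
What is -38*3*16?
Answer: -1824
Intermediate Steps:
-38*3*16 = -114*16 = -1824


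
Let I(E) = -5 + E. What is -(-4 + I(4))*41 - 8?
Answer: 197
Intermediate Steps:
-(-4 + I(4))*41 - 8 = -(-4 + (-5 + 4))*41 - 8 = -(-4 - 1)*41 - 8 = -1*(-5)*41 - 8 = 5*41 - 8 = 205 - 8 = 197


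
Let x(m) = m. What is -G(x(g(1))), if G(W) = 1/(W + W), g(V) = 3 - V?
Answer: -1/4 ≈ -0.25000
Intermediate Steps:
G(W) = 1/(2*W)
-G(x(g(1))) = -1/(2*(3 - 1*1)) = -1/(2*(3 - 1)) = -1/(2*2) = -1*1/4 = -1/4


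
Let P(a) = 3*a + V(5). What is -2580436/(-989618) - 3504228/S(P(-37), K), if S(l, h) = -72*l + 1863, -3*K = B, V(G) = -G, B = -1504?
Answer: -573581325194/1684824645 ≈ -340.44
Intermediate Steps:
K = 1504/3 (K = -1/3*(-1504) = 1504/3 ≈ 501.33)
P(a) = -5 + 3*a (P(a) = 3*a - 1*5 = 3*a - 5 = -5 + 3*a)
S(l, h) = 1863 - 72*l
-2580436/(-989618) - 3504228/S(P(-37), K) = -2580436/(-989618) - 3504228/(1863 - 72*(-5 + 3*(-37))) = -2580436*(-1/989618) - 3504228/(1863 - 72*(-5 - 111)) = 1290218/494809 - 3504228/(1863 - 72*(-116)) = 1290218/494809 - 3504228/(1863 + 8352) = 1290218/494809 - 3504228/10215 = 1290218/494809 - 3504228*1/10215 = 1290218/494809 - 1168076/3405 = -573581325194/1684824645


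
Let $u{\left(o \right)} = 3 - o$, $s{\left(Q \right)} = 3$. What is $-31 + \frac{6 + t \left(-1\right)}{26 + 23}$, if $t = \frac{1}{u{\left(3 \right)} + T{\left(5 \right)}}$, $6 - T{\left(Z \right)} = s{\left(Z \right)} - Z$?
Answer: $- \frac{12105}{392} \approx -30.88$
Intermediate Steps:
$T{\left(Z \right)} = 3 + Z$ ($T{\left(Z \right)} = 6 - \left(3 - Z\right) = 6 + \left(-3 + Z\right) = 3 + Z$)
$t = \frac{1}{8}$ ($t = \frac{1}{\left(3 - 3\right) + \left(3 + 5\right)} = \frac{1}{\left(3 - 3\right) + 8} = \frac{1}{0 + 8} = \frac{1}{8} \approx 0.125$)
$-31 + \frac{6 + t \left(-1\right)}{26 + 23} = -31 + \frac{6 + \frac{1}{8} \left(-1\right)}{26 + 23} = -31 + \frac{6 - \frac{1}{8}}{49} = -31 + \frac{47}{8} \cdot \frac{1}{49} = -31 + \frac{47}{392} = - \frac{12105}{392}$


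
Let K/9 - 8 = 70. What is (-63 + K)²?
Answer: 408321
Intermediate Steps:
K = 702 (K = 72 + 9*70 = 72 + 630 = 702)
(-63 + K)² = (-63 + 702)² = 639² = 408321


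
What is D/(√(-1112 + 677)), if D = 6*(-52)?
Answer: 104*I*√435/145 ≈ 14.959*I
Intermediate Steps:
D = -312
D/(√(-1112 + 677)) = -312/√(-1112 + 677) = -312*(-I*√435/435) = -(-104)*I*√435/145 = 104*I*√435/145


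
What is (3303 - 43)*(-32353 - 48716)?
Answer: -264284940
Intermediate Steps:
(3303 - 43)*(-32353 - 48716) = 3260*(-81069) = -264284940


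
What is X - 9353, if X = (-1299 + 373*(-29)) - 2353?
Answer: -23822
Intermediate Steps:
X = -14469 (X = (-1299 - 10817) - 2353 = -12116 - 2353 = -14469)
X - 9353 = -14469 - 9353 = -23822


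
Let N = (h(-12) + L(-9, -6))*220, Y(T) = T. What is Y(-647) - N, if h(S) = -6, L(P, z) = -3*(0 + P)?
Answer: -5267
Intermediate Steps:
L(P, z) = -3*P
N = 4620 (N = (-6 - 3*(-9))*220 = (-6 + 27)*220 = 21*220 = 4620)
Y(-647) - N = -647 - 1*4620 = -647 - 4620 = -5267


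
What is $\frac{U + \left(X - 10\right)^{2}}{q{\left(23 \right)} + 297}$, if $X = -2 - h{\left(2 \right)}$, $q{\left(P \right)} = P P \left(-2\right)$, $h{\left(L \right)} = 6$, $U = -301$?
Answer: $- \frac{23}{761} \approx -0.030223$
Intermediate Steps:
$q{\left(P \right)} = - 2 P^{2}$ ($q{\left(P \right)} = P^{2} \left(-2\right) = - 2 P^{2}$)
$X = -8$ ($X = -2 - 6 = -8$)
$\frac{U + \left(X - 10\right)^{2}}{q{\left(23 \right)} + 297} = \frac{-301 + \left(-8 - 10\right)^{2}}{- 2 \cdot 23^{2} + 297} = \frac{-301 + \left(-18\right)^{2}}{\left(-2\right) 529 + 297} = \frac{-301 + 324}{-1058 + 297} = \frac{23}{-761} = 23 \left(- \frac{1}{761}\right) = - \frac{23}{761}$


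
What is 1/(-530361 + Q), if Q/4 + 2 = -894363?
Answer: -1/4107821 ≈ -2.4344e-7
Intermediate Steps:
Q = -3577460 (Q = -8 + 4*(-894363) = -8 - 3577452 = -3577460)
1/(-530361 + Q) = 1/(-530361 - 3577460) = 1/(-4107821) = -1/4107821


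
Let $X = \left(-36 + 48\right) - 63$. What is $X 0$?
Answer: $0$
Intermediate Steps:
$X = -51$ ($X = 12 - 63 = -51$)
$X 0 = \left(-51\right) 0 = 0$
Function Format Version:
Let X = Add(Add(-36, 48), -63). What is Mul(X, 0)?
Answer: 0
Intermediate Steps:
X = -51 (X = Add(12, -63) = -51)
Mul(X, 0) = Mul(-51, 0) = 0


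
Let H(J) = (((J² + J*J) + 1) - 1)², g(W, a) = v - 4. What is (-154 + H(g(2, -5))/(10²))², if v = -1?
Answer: 16641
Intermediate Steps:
g(W, a) = -5 (g(W, a) = -1 - 4 = -5)
H(J) = 4*J⁴ (H(J) = (((J² + J²) + 1) - 1)² = ((2*J² + 1) - 1)² = ((1 + 2*J²) - 1)² = (2*J²)² = 4*J⁴)
(-154 + H(g(2, -5))/(10²))² = (-154 + (4*(-5)⁴)/(10²))² = (-154 + (4*625)/100)² = (-154 + 2500*(1/100))² = (-154 + 25)² = (-129)² = 16641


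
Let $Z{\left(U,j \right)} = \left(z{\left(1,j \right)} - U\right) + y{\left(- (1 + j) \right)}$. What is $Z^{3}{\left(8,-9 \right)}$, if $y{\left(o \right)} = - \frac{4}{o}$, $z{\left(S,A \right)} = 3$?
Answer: $- \frac{1331}{8} \approx -166.38$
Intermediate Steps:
$Z{\left(U,j \right)} = 3 - U - \frac{4}{-1 - j}$ ($Z{\left(U,j \right)} = \left(3 - U\right) - \frac{4}{\left(-1\right) \left(1 + j\right)} = \left(3 - U\right) - \frac{4}{-1 - j} = 3 - U - \frac{4}{-1 - j}$)
$Z^{3}{\left(8,-9 \right)} = \left(\frac{4 + \left(1 - 9\right) \left(3 - 8\right)}{1 - 9}\right)^{3} = \left(\frac{4 - 8 \left(3 - 8\right)}{-8}\right)^{3} = \left(- \frac{4 - -40}{8}\right)^{3} = \left(- \frac{4 + 40}{8}\right)^{3} = \left(\left(- \frac{1}{8}\right) 44\right)^{3} = \left(- \frac{11}{2}\right)^{3} = - \frac{1331}{8}$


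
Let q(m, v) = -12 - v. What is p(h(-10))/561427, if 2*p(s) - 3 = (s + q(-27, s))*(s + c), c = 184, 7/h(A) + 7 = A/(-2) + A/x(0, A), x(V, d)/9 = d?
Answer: -36729/19088518 ≈ -0.0019241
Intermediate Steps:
x(V, d) = 9*d
h(A) = 7/(-62/9 - A/2) (h(A) = 7/(-7 + (A/(-2) + A/((9*A)))) = 7/(-7 + (A*(-½) + A*(1/(9*A)))) = 7/(-7 + (-A/2 + ⅑)) = 7/(-7 + (⅑ - A/2)) = 7/(-62/9 - A/2))
p(s) = -2205/2 - 6*s (p(s) = 3/2 + ((s + (-12 - s))*(s + 184))/2 = 3/2 + (-12*(184 + s))/2 = 3/2 + (-2208 - 12*s)/2 = 3/2 + (-1104 - 6*s) = -2205/2 - 6*s)
p(h(-10))/561427 = (-2205/2 - (-756)/(124 + 9*(-10)))/561427 = (-2205/2 - (-756)/(124 - 90))*(1/561427) = (-2205/2 - (-756)/34)*(1/561427) = (-2205/2 - 6*(-63/17))*(1/561427) = (-2205/2 + 378/17)*(1/561427) = -36729/34*1/561427 = -36729/19088518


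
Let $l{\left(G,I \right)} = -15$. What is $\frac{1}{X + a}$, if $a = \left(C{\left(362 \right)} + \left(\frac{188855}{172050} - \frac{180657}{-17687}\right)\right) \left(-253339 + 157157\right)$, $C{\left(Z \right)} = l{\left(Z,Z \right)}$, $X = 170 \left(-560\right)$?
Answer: $\frac{304304835}{78979181914273} \approx 3.853 \cdot 10^{-6}$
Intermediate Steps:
$X = -95200$
$C{\left(Z \right)} = -15$
$a = \frac{107949002206273}{304304835}$ ($a = \left(-15 + \left(\frac{188855}{172050} - \frac{180657}{-17687}\right)\right) \left(-253339 + 157157\right) = \left(-15 + \left(188855 \cdot \frac{1}{172050} - - \frac{180657}{17687}\right)\right) \left(-96182\right) = \left(-15 + \left(\frac{37771}{34410} + \frac{180657}{17687}\right)\right) \left(-96182\right) = \left(-15 + \frac{6884463047}{608609670}\right) \left(-96182\right) = \left(- \frac{2244682003}{608609670}\right) \left(-96182\right) = \frac{107949002206273}{304304835} \approx 3.5474 \cdot 10^{5}$)
$\frac{1}{X + a} = \frac{1}{-95200 + \frac{107949002206273}{304304835}} = \frac{1}{\frac{78979181914273}{304304835}} = \frac{304304835}{78979181914273}$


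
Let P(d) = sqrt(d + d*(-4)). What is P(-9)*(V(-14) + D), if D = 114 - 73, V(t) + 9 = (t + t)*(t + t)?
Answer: 2448*sqrt(3) ≈ 4240.1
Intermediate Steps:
V(t) = -9 + 4*t**2 (V(t) = -9 + (t + t)*(t + t) = -9 + (2*t)*(2*t) = -9 + 4*t**2)
P(d) = sqrt(3)*sqrt(-d) (P(d) = sqrt(d - 4*d) = sqrt(-3*d) = sqrt(3)*sqrt(-d))
D = 41
P(-9)*(V(-14) + D) = (sqrt(3)*sqrt(-1*(-9)))*((-9 + 4*(-14)**2) + 41) = (sqrt(3)*sqrt(9))*((-9 + 4*196) + 41) = (sqrt(3)*3)*((-9 + 784) + 41) = (3*sqrt(3))*(775 + 41) = (3*sqrt(3))*816 = 2448*sqrt(3)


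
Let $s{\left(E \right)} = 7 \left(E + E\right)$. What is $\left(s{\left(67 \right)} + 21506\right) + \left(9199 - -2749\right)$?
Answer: $34392$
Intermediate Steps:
$s{\left(E \right)} = 14 E$ ($s{\left(E \right)} = 7 \cdot 2 E = 14 E$)
$\left(s{\left(67 \right)} + 21506\right) + \left(9199 - -2749\right) = \left(14 \cdot 67 + 21506\right) + \left(9199 - -2749\right) = \left(938 + 21506\right) + \left(9199 + 2749\right) = 22444 + 11948 = 34392$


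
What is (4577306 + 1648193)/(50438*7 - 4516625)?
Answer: -6225499/4163559 ≈ -1.4952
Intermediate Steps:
(4577306 + 1648193)/(50438*7 - 4516625) = 6225499/(353066 - 4516625) = 6225499/(-4163559) = 6225499*(-1/4163559) = -6225499/4163559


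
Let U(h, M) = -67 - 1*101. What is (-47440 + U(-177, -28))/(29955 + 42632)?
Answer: -47608/72587 ≈ -0.65588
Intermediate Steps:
U(h, M) = -168 (U(h, M) = -67 - 101 = -168)
(-47440 + U(-177, -28))/(29955 + 42632) = (-47440 - 168)/(29955 + 42632) = -47608/72587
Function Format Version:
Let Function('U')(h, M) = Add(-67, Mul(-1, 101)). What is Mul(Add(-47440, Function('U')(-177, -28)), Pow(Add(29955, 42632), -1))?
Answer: Rational(-47608, 72587) ≈ -0.65588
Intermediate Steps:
Function('U')(h, M) = -168 (Function('U')(h, M) = Add(-67, -101) = -168)
Mul(Add(-47440, Function('U')(-177, -28)), Pow(Add(29955, 42632), -1)) = Mul(Add(-47440, -168), Pow(Add(29955, 42632), -1)) = Mul(-47608, Pow(72587, -1)) = Mul(-47608, Rational(1, 72587)) = Rational(-47608, 72587)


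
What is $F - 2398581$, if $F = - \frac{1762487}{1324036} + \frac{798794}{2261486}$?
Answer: $- \frac{3591023669140448137}{1497144438748} \approx -2.3986 \cdot 10^{6}$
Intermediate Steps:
$F = - \frac{1464103831549}{1497144438748}$ ($F = \left(-1762487\right) \frac{1}{1324036} + 798794 \cdot \frac{1}{2261486} = - \frac{1762487}{1324036} + \frac{399397}{1130743} = - \frac{1464103831549}{1497144438748} \approx -0.97793$)
$F - 2398581 = - \frac{1464103831549}{1497144438748} - 2398581 = - \frac{3591023669140448137}{1497144438748}$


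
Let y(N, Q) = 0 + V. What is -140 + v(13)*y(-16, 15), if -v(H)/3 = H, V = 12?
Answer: -608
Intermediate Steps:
v(H) = -3*H
y(N, Q) = 12 (y(N, Q) = 0 + 12 = 12)
-140 + v(13)*y(-16, 15) = -140 - 3*13*12 = -140 - 39*12 = -140 - 468 = -608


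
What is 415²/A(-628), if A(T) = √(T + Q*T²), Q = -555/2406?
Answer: -172225*I*√409157543/6122058 ≈ -569.04*I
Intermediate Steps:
Q = -185/802 (Q = -555*1/2406 = -185/802 ≈ -0.23067)
A(T) = √(T - 185*T²/802)
415²/A(-628) = 415²/((√802*√(-628*(802 - 185*(-628)))/802)) = 172225/((√802*√(-628*(802 + 116180))/802)) = 172225/((√802*√(-628*116982)/802)) = 172225/((√802*√(-73464696)/802)) = 172225/((√802*(6*I*√2040686)/802)) = 172225/((6*I*√409157543/401)) = 172225*(-I*√409157543/6122058) = -172225*I*√409157543/6122058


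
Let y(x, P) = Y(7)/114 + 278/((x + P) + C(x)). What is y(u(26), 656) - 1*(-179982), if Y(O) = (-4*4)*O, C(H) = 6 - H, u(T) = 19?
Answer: 3395709781/18867 ≈ 1.7998e+5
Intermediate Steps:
Y(O) = -16*O
y(x, P) = -56/57 + 278/(6 + P) (y(x, P) = -16*7/114 + 278/((x + P) + (6 - x)) = -112*1/114 + 278/((P + x) + (6 - x)) = -56/57 + 278/(6 + P))
y(u(26), 656) - 1*(-179982) = 2*(7755 - 28*656)/(57*(6 + 656)) - 1*(-179982) = (2/57)*(7755 - 18368)/662 + 179982 = (2/57)*(1/662)*(-10613) + 179982 = -10613/18867 + 179982 = 3395709781/18867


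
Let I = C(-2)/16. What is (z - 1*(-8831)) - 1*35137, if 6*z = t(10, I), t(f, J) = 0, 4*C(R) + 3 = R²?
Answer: -26306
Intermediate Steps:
C(R) = -¾ + R²/4
I = 1/64 (I = (-¾ + (¼)*(-2)²)/16 = (-¾ + (¼)*4)*(1/16) = (-¾ + 1)*(1/16) = (¼)*(1/16) = 1/64 ≈ 0.015625)
z = 0 (z = (⅙)*0 = 0)
(z - 1*(-8831)) - 1*35137 = (0 - 1*(-8831)) - 1*35137 = (0 + 8831) - 35137 = 8831 - 35137 = -26306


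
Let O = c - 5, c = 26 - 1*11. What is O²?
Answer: 100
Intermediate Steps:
c = 15 (c = 26 - 11 = 15)
O = 10 (O = 15 - 5 = 10)
O² = 10² = 100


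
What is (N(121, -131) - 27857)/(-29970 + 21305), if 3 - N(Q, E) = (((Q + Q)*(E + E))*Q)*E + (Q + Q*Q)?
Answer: 201011884/1733 ≈ 1.1599e+5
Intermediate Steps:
N(Q, E) = 3 - Q - Q² - 4*E²*Q² (N(Q, E) = 3 - ((((Q + Q)*(E + E))*Q)*E + (Q + Q*Q)) = 3 - ((((2*Q)*(2*E))*Q)*E + (Q + Q²)) = 3 - (((4*E*Q)*Q)*E + (Q + Q²)) = 3 - ((4*E*Q²)*E + (Q + Q²)) = 3 - (4*E²*Q² + (Q + Q²)) = 3 - (Q + Q² + 4*E²*Q²) = 3 + (-Q - Q² - 4*E²*Q²) = 3 - Q - Q² - 4*E²*Q²)
(N(121, -131) - 27857)/(-29970 + 21305) = ((3 - 1*121 - 1*121² - 4*(-131)²*121²) - 27857)/(-29970 + 21305) = ((3 - 121 - 1*14641 - 4*17161*14641) - 27857)/(-8665) = ((3 - 121 - 14641 - 1005016804) - 27857)*(-1/8665) = (-1005031563 - 27857)*(-1/8665) = -1005059420*(-1/8665) = 201011884/1733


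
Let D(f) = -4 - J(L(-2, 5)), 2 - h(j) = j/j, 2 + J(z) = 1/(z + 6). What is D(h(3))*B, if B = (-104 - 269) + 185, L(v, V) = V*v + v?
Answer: 1034/3 ≈ 344.67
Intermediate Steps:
L(v, V) = v + V*v
J(z) = -2 + 1/(6 + z) (J(z) = -2 + 1/(z + 6) = -2 + 1/(6 + z))
h(j) = 1 (h(j) = 2 - j/j = 2 - 1*1 = 2 - 1 = 1)
D(f) = -11/6 (D(f) = -4 - (-11 - (-4)*(1 + 5))/(6 - 2*(1 + 5)) = -4 - (-11 - (-4)*6)/(6 - 2*6) = -4 - (-11 - 2*(-12))/(6 - 12) = -4 - (-11 + 24)/(-6) = -4 - (-1)*13/6 = -4 - 1*(-13/6) = -4 + 13/6 = -11/6)
B = -188 (B = -373 + 185 = -188)
D(h(3))*B = -11/6*(-188) = 1034/3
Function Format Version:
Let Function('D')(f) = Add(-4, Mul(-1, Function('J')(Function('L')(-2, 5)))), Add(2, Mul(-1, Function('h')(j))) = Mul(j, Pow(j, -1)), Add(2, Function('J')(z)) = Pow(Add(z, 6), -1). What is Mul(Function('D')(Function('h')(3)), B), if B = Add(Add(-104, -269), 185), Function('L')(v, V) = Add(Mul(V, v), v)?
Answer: Rational(1034, 3) ≈ 344.67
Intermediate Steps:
Function('L')(v, V) = Add(v, Mul(V, v))
Function('J')(z) = Add(-2, Pow(Add(6, z), -1)) (Function('J')(z) = Add(-2, Pow(Add(z, 6), -1)) = Add(-2, Pow(Add(6, z), -1)))
Function('h')(j) = 1 (Function('h')(j) = Add(2, Mul(-1, Mul(j, Pow(j, -1)))) = Add(2, Mul(-1, 1)) = Add(2, -1) = 1)
Function('D')(f) = Rational(-11, 6) (Function('D')(f) = Add(-4, Mul(-1, Mul(Pow(Add(6, Mul(-2, Add(1, 5))), -1), Add(-11, Mul(-2, Mul(-2, Add(1, 5))))))) = Add(-4, Mul(-1, Mul(Pow(Add(6, Mul(-2, 6)), -1), Add(-11, Mul(-2, Mul(-2, 6)))))) = Add(-4, Mul(-1, Mul(Pow(Add(6, -12), -1), Add(-11, Mul(-2, -12))))) = Add(-4, Mul(-1, Mul(Pow(-6, -1), Add(-11, 24)))) = Add(-4, Mul(-1, Mul(Rational(-1, 6), 13))) = Add(-4, Mul(-1, Rational(-13, 6))) = Add(-4, Rational(13, 6)) = Rational(-11, 6))
B = -188 (B = Add(-373, 185) = -188)
Mul(Function('D')(Function('h')(3)), B) = Mul(Rational(-11, 6), -188) = Rational(1034, 3)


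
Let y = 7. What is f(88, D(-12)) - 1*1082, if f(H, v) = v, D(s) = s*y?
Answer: -1166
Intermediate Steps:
D(s) = 7*s (D(s) = s*7 = 7*s)
f(88, D(-12)) - 1*1082 = 7*(-12) - 1*1082 = -84 - 1082 = -1166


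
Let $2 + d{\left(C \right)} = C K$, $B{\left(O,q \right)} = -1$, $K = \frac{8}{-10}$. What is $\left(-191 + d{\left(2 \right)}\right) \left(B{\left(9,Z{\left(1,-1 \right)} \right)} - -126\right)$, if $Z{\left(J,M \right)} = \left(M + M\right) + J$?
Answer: $-24325$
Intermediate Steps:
$K = - \frac{4}{5}$ ($K = 8 \left(- \frac{1}{10}\right) = - \frac{4}{5} \approx -0.8$)
$Z{\left(J,M \right)} = J + 2 M$ ($Z{\left(J,M \right)} = 2 M + J = J + 2 M$)
$d{\left(C \right)} = -2 - \frac{4 C}{5}$ ($d{\left(C \right)} = -2 + C \left(- \frac{4}{5}\right) = -2 - \frac{4 C}{5}$)
$\left(-191 + d{\left(2 \right)}\right) \left(B{\left(9,Z{\left(1,-1 \right)} \right)} - -126\right) = \left(-191 - \frac{18}{5}\right) \left(-1 - -126\right) = \left(-191 - \frac{18}{5}\right) \left(-1 + 126\right) = \left(-191 - \frac{18}{5}\right) 125 = \left(- \frac{973}{5}\right) 125 = -24325$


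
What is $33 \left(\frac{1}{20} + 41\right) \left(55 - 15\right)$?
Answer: $54186$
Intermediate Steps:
$33 \left(\frac{1}{20} + 41\right) \left(55 - 15\right) = 33 \left(\frac{1}{20} + 41\right) 40 = 33 \cdot \frac{821}{20} \cdot 40 = 33 \cdot 1642 = 54186$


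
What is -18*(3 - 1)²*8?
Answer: -576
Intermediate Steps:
-18*(3 - 1)²*8 = -18*2²*8 = -18*4*8 = -72*8 = -576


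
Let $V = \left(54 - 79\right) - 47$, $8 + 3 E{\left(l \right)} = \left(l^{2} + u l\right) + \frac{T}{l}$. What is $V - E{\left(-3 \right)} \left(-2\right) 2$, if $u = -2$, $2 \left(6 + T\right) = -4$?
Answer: $- \frac{532}{9} \approx -59.111$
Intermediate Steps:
$T = -8$ ($T = -6 + \frac{1}{2} \left(-4\right) = -6 - 2 = -8$)
$E{\left(l \right)} = - \frac{8}{3} - \frac{8}{3 l} - \frac{2 l}{3} + \frac{l^{2}}{3}$ ($E{\left(l \right)} = - \frac{8}{3} + \frac{\left(l^{2} - 2 l\right) - \frac{8}{l}}{3} = - \frac{8}{3} + \frac{l^{2} - \frac{8}{l} - 2 l}{3} = - \frac{8}{3} - \left(- \frac{l^{2}}{3} + \frac{2 l}{3} + \frac{8}{3 l}\right) = - \frac{8}{3} - \frac{8}{3 l} - \frac{2 l}{3} + \frac{l^{2}}{3}$)
$V = -72$ ($V = -25 - 47 = -72$)
$V - E{\left(-3 \right)} \left(-2\right) 2 = -72 - \frac{-8 - 3 \left(-8 + \left(-3\right)^{2} - -6\right)}{3 \left(-3\right)} \left(-2\right) 2 = -72 - \frac{1}{3} \left(- \frac{1}{3}\right) \left(-8 - 3 \left(-8 + 9 + 6\right)\right) \left(-2\right) 2 = -72 - \frac{1}{3} \left(- \frac{1}{3}\right) \left(-8 - 21\right) \left(-2\right) 2 = -72 - \frac{1}{3} \left(- \frac{1}{3}\right) \left(-29\right) \left(-2\right) 2 = -72 - \frac{29}{9} \left(-2\right) 2 = -72 - \left(- \frac{58}{9}\right) 2 = -72 - - \frac{116}{9} = -72 + \frac{116}{9} = - \frac{532}{9}$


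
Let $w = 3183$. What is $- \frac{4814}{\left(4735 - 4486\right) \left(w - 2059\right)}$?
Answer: $- \frac{29}{1686} \approx -0.0172$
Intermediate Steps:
$- \frac{4814}{\left(4735 - 4486\right) \left(w - 2059\right)} = - \frac{4814}{\left(4735 - 4486\right) \left(3183 - 2059\right)} = - \frac{4814}{249 \cdot 1124} = - \frac{4814}{279876} = \left(-4814\right) \frac{1}{279876} = - \frac{29}{1686}$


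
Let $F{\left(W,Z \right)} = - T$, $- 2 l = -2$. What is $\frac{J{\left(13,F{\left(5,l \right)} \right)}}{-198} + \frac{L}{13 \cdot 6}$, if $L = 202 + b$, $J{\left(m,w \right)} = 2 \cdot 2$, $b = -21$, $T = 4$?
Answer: $\frac{5921}{2574} \approx 2.3003$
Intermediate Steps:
$l = 1$ ($l = \left(- \frac{1}{2}\right) \left(-2\right) = 1$)
$F{\left(W,Z \right)} = -4$ ($F{\left(W,Z \right)} = \left(-1\right) 4 = -4$)
$J{\left(m,w \right)} = 4$
$L = 181$ ($L = 202 - 21 = 181$)
$\frac{J{\left(13,F{\left(5,l \right)} \right)}}{-198} + \frac{L}{13 \cdot 6} = \frac{4}{-198} + \frac{181}{13 \cdot 6} = 4 \left(- \frac{1}{198}\right) + \frac{181}{78} = - \frac{2}{99} + 181 \cdot \frac{1}{78} = - \frac{2}{99} + \frac{181}{78} = \frac{5921}{2574}$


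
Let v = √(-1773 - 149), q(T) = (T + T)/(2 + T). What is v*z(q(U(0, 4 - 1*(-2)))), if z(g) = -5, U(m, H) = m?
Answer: -155*I*√2 ≈ -219.2*I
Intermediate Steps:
q(T) = 2*T/(2 + T) (q(T) = (2*T)/(2 + T) = 2*T/(2 + T))
v = 31*I*√2 (v = √(-1922) = 31*I*√2 ≈ 43.841*I)
v*z(q(U(0, 4 - 1*(-2)))) = (31*I*√2)*(-5) = -155*I*√2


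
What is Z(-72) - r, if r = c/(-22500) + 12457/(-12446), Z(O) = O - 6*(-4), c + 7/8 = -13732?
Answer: -5925474161/124460000 ≈ -47.609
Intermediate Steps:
c = -109863/8 (c = -7/8 - 13732 = -109863/8 ≈ -13733.)
Z(O) = 24 + O (Z(O) = O + 24 = 24 + O)
r = -48605839/124460000 (r = -109863/8/(-22500) + 12457/(-12446) = -109863/8*(-1/22500) + 12457*(-1/12446) = 12207/20000 - 12457/12446 = -48605839/124460000 ≈ -0.39053)
Z(-72) - r = (24 - 72) - 1*(-48605839/124460000) = -48 + 48605839/124460000 = -5925474161/124460000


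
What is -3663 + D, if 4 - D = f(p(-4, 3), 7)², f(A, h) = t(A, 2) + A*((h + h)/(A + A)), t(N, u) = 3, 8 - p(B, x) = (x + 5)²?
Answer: -3759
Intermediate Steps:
p(B, x) = 8 - (5 + x)² (p(B, x) = 8 - (x + 5)² = 8 - (5 + x)²)
f(A, h) = 3 + h (f(A, h) = 3 + A*((h + h)/(A + A)) = 3 + A*((2*h)/((2*A))) = 3 + A*((2*h)*(1/(2*A))) = 3 + A*(h/A) = 3 + h)
D = -96 (D = 4 - (3 + 7)² = 4 - 1*10² = 4 - 1*100 = 4 - 100 = -96)
-3663 + D = -3663 - 96 = -3759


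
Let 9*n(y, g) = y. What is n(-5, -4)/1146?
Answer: -5/10314 ≈ -0.00048478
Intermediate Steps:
n(y, g) = y/9
n(-5, -4)/1146 = ((⅑)*(-5))/1146 = (1/1146)*(-5/9) = -5/10314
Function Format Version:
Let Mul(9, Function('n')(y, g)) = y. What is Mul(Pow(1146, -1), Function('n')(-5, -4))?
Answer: Rational(-5, 10314) ≈ -0.00048478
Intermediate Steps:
Function('n')(y, g) = Mul(Rational(1, 9), y)
Mul(Pow(1146, -1), Function('n')(-5, -4)) = Mul(Pow(1146, -1), Mul(Rational(1, 9), -5)) = Mul(Rational(1, 1146), Rational(-5, 9)) = Rational(-5, 10314)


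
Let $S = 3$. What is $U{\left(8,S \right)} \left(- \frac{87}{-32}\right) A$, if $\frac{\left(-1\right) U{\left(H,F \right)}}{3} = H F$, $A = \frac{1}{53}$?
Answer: $- \frac{783}{212} \approx -3.6934$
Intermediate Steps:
$A = \frac{1}{53} \approx 0.018868$
$U{\left(H,F \right)} = - 3 F H$ ($U{\left(H,F \right)} = - 3 H F = - 3 F H$)
$U{\left(8,S \right)} \left(- \frac{87}{-32}\right) A = \left(-3\right) 3 \cdot 8 \left(- \frac{87}{-32}\right) \frac{1}{53} = - 72 \left(\left(-87\right) \left(- \frac{1}{32}\right)\right) \frac{1}{53} = \left(-72\right) \frac{87}{32} \cdot \frac{1}{53} = \left(- \frac{783}{4}\right) \frac{1}{53} = - \frac{783}{212}$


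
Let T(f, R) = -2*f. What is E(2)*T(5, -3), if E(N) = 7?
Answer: -70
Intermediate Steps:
E(2)*T(5, -3) = 7*(-2*5) = 7*(-10) = -70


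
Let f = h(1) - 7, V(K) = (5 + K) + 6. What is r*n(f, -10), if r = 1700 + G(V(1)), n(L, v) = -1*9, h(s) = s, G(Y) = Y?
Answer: -15408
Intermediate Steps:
V(K) = 11 + K
f = -6 (f = 1 - 7 = -6)
n(L, v) = -9
r = 1712 (r = 1700 + (11 + 1) = 1700 + 12 = 1712)
r*n(f, -10) = 1712*(-9) = -15408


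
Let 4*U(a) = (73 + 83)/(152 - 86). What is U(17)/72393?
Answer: 13/1592646 ≈ 8.1625e-6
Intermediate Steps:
U(a) = 13/22 (U(a) = ((73 + 83)/(152 - 86))/4 = (156/66)/4 = (156*(1/66))/4 = (1/4)*(26/11) = 13/22)
U(17)/72393 = (13/22)/72393 = (13/22)*(1/72393) = 13/1592646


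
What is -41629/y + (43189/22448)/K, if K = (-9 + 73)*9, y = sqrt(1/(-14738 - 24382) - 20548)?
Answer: 43189/12930048 + 166516*I*sqrt(1965383325645)/803837761 ≈ 0.0033402 + 290.41*I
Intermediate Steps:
y = I*sqrt(1965383325645)/9780 (y = sqrt(1/(-39120) - 20548) = sqrt(-1/39120 - 20548) = sqrt(-803837761/39120) = I*sqrt(1965383325645)/9780 ≈ 143.35*I)
K = 576 (K = 64*9 = 576)
-41629/y + (43189/22448)/K = -41629*(-4*I*sqrt(1965383325645)/803837761) + (43189/22448)/576 = -(-166516)*I*sqrt(1965383325645)/803837761 + (43189*(1/22448))*(1/576) = 166516*I*sqrt(1965383325645)/803837761 + (43189/22448)*(1/576) = 166516*I*sqrt(1965383325645)/803837761 + 43189/12930048 = 43189/12930048 + 166516*I*sqrt(1965383325645)/803837761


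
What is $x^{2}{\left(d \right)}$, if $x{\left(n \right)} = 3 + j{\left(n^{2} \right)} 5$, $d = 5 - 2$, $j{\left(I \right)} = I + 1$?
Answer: $2809$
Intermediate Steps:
$j{\left(I \right)} = 1 + I$
$d = 3$
$x{\left(n \right)} = 8 + 5 n^{2}$ ($x{\left(n \right)} = 3 + \left(1 + n^{2}\right) 5 = 3 + \left(5 + 5 n^{2}\right) = 8 + 5 n^{2}$)
$x^{2}{\left(d \right)} = \left(8 + 5 \cdot 3^{2}\right)^{2} = \left(8 + 5 \cdot 9\right)^{2} = \left(8 + 45\right)^{2} = 53^{2} = 2809$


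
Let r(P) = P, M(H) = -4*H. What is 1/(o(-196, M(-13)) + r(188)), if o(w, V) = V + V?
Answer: 1/292 ≈ 0.0034247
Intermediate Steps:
o(w, V) = 2*V
1/(o(-196, M(-13)) + r(188)) = 1/(2*(-4*(-13)) + 188) = 1/(2*52 + 188) = 1/(104 + 188) = 1/292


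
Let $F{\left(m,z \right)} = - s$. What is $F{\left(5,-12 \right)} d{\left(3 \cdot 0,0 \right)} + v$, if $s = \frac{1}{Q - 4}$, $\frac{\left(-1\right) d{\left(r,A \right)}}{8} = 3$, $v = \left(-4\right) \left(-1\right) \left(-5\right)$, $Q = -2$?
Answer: $-24$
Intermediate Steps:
$v = -20$ ($v = 4 \left(-5\right) = -20$)
$d{\left(r,A \right)} = -24$ ($d{\left(r,A \right)} = \left(-8\right) 3 = -24$)
$s = - \frac{1}{6}$ ($s = \frac{1}{-2 - 4} = \frac{1}{-6} = - \frac{1}{6} \approx -0.16667$)
$F{\left(m,z \right)} = \frac{1}{6}$ ($F{\left(m,z \right)} = \left(-1\right) \left(- \frac{1}{6}\right) = \frac{1}{6}$)
$F{\left(5,-12 \right)} d{\left(3 \cdot 0,0 \right)} + v = \frac{1}{6} \left(-24\right) - 20 = -4 - 20 = -24$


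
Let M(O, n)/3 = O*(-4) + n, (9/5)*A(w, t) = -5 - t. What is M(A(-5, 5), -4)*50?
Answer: 8200/3 ≈ 2733.3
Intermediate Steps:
A(w, t) = -25/9 - 5*t/9 (A(w, t) = 5*(-5 - t)/9 = -25/9 - 5*t/9)
M(O, n) = -12*O + 3*n (M(O, n) = 3*(O*(-4) + n) = 3*(-4*O + n) = 3*(n - 4*O) = -12*O + 3*n)
M(A(-5, 5), -4)*50 = (-12*(-25/9 - 5/9*5) + 3*(-4))*50 = (-12*(-25/9 - 25/9) - 12)*50 = (-12*(-50/9) - 12)*50 = (200/3 - 12)*50 = (164/3)*50 = 8200/3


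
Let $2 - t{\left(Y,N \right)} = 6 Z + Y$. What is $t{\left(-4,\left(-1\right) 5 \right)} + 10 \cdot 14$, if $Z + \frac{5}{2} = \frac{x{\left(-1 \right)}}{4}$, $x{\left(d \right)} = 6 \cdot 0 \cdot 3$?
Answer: $161$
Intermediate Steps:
$x{\left(d \right)} = 0$ ($x{\left(d \right)} = 0 \cdot 3 = 0$)
$Z = - \frac{5}{2}$ ($Z = - \frac{5}{2} + \frac{0}{4} = - \frac{5}{2} + 0 \cdot \frac{1}{4} = - \frac{5}{2} + 0 = - \frac{5}{2} \approx -2.5$)
$t{\left(Y,N \right)} = 17 - Y$ ($t{\left(Y,N \right)} = 2 - \left(6 \left(- \frac{5}{2}\right) + Y\right) = 2 - \left(-15 + Y\right) = 17 - Y$)
$t{\left(-4,\left(-1\right) 5 \right)} + 10 \cdot 14 = \left(17 - -4\right) + 10 \cdot 14 = \left(17 + 4\right) + 140 = 21 + 140 = 161$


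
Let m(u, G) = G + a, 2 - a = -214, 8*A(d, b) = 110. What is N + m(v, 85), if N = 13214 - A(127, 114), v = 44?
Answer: 54005/4 ≈ 13501.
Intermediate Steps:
A(d, b) = 55/4 (A(d, b) = (⅛)*110 = 55/4)
a = 216 (a = 2 - 1*(-214) = 2 + 214 = 216)
m(u, G) = 216 + G (m(u, G) = G + 216 = 216 + G)
N = 52801/4 (N = 13214 - 1*55/4 = 13214 - 55/4 = 52801/4 ≈ 13200.)
N + m(v, 85) = 52801/4 + (216 + 85) = 52801/4 + 301 = 54005/4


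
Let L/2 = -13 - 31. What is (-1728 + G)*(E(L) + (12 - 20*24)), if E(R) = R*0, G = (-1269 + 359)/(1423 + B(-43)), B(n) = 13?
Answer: 290431206/359 ≈ 8.0900e+5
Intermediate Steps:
L = -88 (L = 2*(-13 - 31) = 2*(-44) = -88)
G = -455/718 (G = (-1269 + 359)/(1423 + 13) = -910/1436 = -910*1/1436 = -455/718 ≈ -0.63371)
E(R) = 0
(-1728 + G)*(E(L) + (12 - 20*24)) = (-1728 - 455/718)*(0 + (12 - 20*24)) = -1241159*(0 + (12 - 480))/718 = -1241159*(0 - 468)/718 = -1241159/718*(-468) = 290431206/359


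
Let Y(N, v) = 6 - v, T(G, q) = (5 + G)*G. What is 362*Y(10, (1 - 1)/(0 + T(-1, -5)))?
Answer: 2172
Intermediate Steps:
T(G, q) = G*(5 + G)
362*Y(10, (1 - 1)/(0 + T(-1, -5))) = 362*(6 - (1 - 1)/(0 - (5 - 1))) = 362*(6 - 0/(0 - 1*4)) = 362*(6 - 0/(0 - 4)) = 362*(6 - 0/(-4)) = 362*(6 - 0*(-1)/4) = 362*(6 - 1*0) = 362*(6 + 0) = 362*6 = 2172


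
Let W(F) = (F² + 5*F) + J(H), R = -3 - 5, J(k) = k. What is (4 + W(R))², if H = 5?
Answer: 1089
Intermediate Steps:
R = -8
W(F) = 5 + F² + 5*F (W(F) = (F² + 5*F) + 5 = 5 + F² + 5*F)
(4 + W(R))² = (4 + (5 + (-8)² + 5*(-8)))² = (4 + (5 + 64 - 40))² = (4 + 29)² = 33² = 1089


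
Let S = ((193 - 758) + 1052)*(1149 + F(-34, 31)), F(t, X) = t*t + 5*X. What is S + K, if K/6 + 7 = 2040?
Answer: 1210218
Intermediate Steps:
K = 12198 (K = -42 + 6*2040 = -42 + 12240 = 12198)
F(t, X) = t² + 5*X
S = 1198020 (S = ((193 - 758) + 1052)*(1149 + ((-34)² + 5*31)) = (-565 + 1052)*(1149 + (1156 + 155)) = 487*(1149 + 1311) = 487*2460 = 1198020)
S + K = 1198020 + 12198 = 1210218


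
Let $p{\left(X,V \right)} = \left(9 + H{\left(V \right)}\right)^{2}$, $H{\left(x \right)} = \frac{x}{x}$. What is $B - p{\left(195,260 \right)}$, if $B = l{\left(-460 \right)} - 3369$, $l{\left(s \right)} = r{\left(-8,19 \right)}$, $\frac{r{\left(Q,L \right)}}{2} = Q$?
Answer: $-3485$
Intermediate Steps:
$r{\left(Q,L \right)} = 2 Q$
$l{\left(s \right)} = -16$ ($l{\left(s \right)} = 2 \left(-8\right) = -16$)
$H{\left(x \right)} = 1$
$p{\left(X,V \right)} = 100$ ($p{\left(X,V \right)} = \left(9 + 1\right)^{2} = 10^{2} = 100$)
$B = -3385$ ($B = -16 - 3369 = -3385$)
$B - p{\left(195,260 \right)} = -3385 - 100 = -3485$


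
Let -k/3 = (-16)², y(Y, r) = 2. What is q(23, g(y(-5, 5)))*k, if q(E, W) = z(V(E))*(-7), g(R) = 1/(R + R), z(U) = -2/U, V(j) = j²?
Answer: -10752/529 ≈ -20.325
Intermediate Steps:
g(R) = 1/(2*R)
q(E, W) = 14/E² (q(E, W) = -2/E²*(-7) = 14/E²)
k = -768 (k = -3*(-16)² = -3*256 = -768)
q(23, g(y(-5, 5)))*k = (14/23²)*(-768) = (14*(1/529))*(-768) = (14/529)*(-768) = -10752/529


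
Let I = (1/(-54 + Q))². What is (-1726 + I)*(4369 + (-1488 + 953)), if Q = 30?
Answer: -211759275/32 ≈ -6.6175e+6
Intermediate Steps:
I = 1/576 (I = (1/(-54 + 30))² = (1/(-24))² = (-1/24)² = 1/576 ≈ 0.0017361)
(-1726 + I)*(4369 + (-1488 + 953)) = (-1726 + 1/576)*(4369 + (-1488 + 953)) = -994175*(4369 - 535)/576 = -994175/576*3834 = -211759275/32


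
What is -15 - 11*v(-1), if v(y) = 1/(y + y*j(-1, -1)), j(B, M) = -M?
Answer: -19/2 ≈ -9.5000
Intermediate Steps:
v(y) = 1/(2*y) (v(y) = 1/(y + y*(-1*(-1))) = 1/(y + y*1) = 1/(y + y) = 1/(2*y))
-15 - 11*v(-1) = -15 - 11/(2*(-1)) = -15 - 11*(-1)/2 = -15 - 11*(-½) = -15 + 11/2 = -19/2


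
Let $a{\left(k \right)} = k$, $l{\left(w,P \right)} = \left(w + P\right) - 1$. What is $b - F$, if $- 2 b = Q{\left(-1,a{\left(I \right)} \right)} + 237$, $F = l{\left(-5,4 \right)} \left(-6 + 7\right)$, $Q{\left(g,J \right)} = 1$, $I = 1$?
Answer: $-117$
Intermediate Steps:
$l{\left(w,P \right)} = -1 + P + w$ ($l{\left(w,P \right)} = \left(P + w\right) - 1 = -1 + P + w$)
$F = -2$ ($F = \left(-1 + 4 - 5\right) \left(-6 + 7\right) = \left(-2\right) 1 = -2$)
$b = -119$ ($b = - \frac{1 + 237}{2} = \left(- \frac{1}{2}\right) 238 = -119$)
$b - F = -119 - -2 = -119 + 2 = -117$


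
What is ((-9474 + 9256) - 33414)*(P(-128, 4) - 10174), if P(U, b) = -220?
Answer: 349571008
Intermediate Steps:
((-9474 + 9256) - 33414)*(P(-128, 4) - 10174) = ((-9474 + 9256) - 33414)*(-220 - 10174) = (-218 - 33414)*(-10394) = -33632*(-10394) = 349571008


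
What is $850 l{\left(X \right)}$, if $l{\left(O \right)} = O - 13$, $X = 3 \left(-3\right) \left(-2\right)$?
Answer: $4250$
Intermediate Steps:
$X = 18$ ($X = \left(-9\right) \left(-2\right) = 18$)
$l{\left(O \right)} = -13 + O$
$850 l{\left(X \right)} = 850 \left(-13 + 18\right) = 850 \cdot 5 = 4250$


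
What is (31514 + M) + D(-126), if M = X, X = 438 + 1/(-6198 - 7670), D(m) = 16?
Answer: 443332223/13868 ≈ 31968.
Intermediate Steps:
X = 6074183/13868 (X = 438 + 1/(-13868) = 438 - 1/13868 = 6074183/13868 ≈ 438.00)
M = 6074183/13868 ≈ 438.00
(31514 + M) + D(-126) = (31514 + 6074183/13868) + 16 = 443110335/13868 + 16 = 443332223/13868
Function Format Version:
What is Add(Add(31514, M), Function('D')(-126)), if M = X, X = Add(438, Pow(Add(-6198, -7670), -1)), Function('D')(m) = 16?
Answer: Rational(443332223, 13868) ≈ 31968.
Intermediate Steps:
X = Rational(6074183, 13868) (X = Add(438, Pow(-13868, -1)) = Add(438, Rational(-1, 13868)) = Rational(6074183, 13868) ≈ 438.00)
M = Rational(6074183, 13868) ≈ 438.00
Add(Add(31514, M), Function('D')(-126)) = Add(Add(31514, Rational(6074183, 13868)), 16) = Add(Rational(443110335, 13868), 16) = Rational(443332223, 13868)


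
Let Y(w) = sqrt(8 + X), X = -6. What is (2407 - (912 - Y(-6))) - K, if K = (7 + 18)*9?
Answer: 1270 + sqrt(2) ≈ 1271.4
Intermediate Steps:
Y(w) = sqrt(2) (Y(w) = sqrt(8 - 6) = sqrt(2))
K = 225 (K = 25*9 = 225)
(2407 - (912 - Y(-6))) - K = (2407 - (912 - sqrt(2))) - 1*225 = (2407 + (-912 + sqrt(2))) - 225 = (1495 + sqrt(2)) - 225 = 1270 + sqrt(2)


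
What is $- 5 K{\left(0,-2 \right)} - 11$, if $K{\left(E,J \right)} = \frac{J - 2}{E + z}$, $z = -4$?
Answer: $-16$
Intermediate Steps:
$K{\left(E,J \right)} = \frac{-2 + J}{-4 + E}$ ($K{\left(E,J \right)} = \frac{J - 2}{E - 4} = \frac{-2 + J}{-4 + E}$)
$- 5 K{\left(0,-2 \right)} - 11 = - 5 \frac{-2 - 2}{-4 + 0} - 11 = - 5 \frac{1}{-4} \left(-4\right) - 11 = - 5 \left(\left(- \frac{1}{4}\right) \left(-4\right)\right) - 11 = \left(-5\right) 1 - 11 = -5 - 11 = -16$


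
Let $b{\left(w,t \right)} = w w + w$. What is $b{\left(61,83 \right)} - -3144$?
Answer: $6926$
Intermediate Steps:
$b{\left(w,t \right)} = w + w^{2}$ ($b{\left(w,t \right)} = w^{2} + w = w + w^{2}$)
$b{\left(61,83 \right)} - -3144 = 61 \left(1 + 61\right) - -3144 = 61 \cdot 62 + 3144 = 3782 + 3144 = 6926$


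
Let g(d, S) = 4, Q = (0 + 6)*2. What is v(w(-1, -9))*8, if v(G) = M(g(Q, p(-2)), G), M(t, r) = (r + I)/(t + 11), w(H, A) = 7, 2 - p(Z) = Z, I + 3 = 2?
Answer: 16/5 ≈ 3.2000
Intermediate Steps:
I = -1 (I = -3 + 2 = -1)
p(Z) = 2 - Z
Q = 12 (Q = 6*2 = 12)
M(t, r) = (-1 + r)/(11 + t) (M(t, r) = (r - 1)/(t + 11) = (-1 + r)/(11 + t))
v(G) = -1/15 + G/15 (v(G) = (-1 + G)/(11 + 4) = (-1 + G)/15 = -1/15 + G/15)
v(w(-1, -9))*8 = (-1/15 + (1/15)*7)*8 = (-1/15 + 7/15)*8 = (2/5)*8 = 16/5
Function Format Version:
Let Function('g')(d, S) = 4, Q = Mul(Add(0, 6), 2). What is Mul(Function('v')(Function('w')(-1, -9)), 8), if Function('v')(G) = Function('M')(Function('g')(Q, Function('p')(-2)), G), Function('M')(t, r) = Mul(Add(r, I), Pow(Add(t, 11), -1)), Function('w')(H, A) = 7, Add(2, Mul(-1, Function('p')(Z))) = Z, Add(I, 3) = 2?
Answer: Rational(16, 5) ≈ 3.2000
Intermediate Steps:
I = -1 (I = Add(-3, 2) = -1)
Function('p')(Z) = Add(2, Mul(-1, Z))
Q = 12 (Q = Mul(6, 2) = 12)
Function('M')(t, r) = Mul(Pow(Add(11, t), -1), Add(-1, r)) (Function('M')(t, r) = Mul(Add(r, -1), Pow(Add(t, 11), -1)) = Mul(Add(-1, r), Pow(Add(11, t), -1)) = Mul(Pow(Add(11, t), -1), Add(-1, r)))
Function('v')(G) = Add(Rational(-1, 15), Mul(Rational(1, 15), G)) (Function('v')(G) = Mul(Pow(Add(11, 4), -1), Add(-1, G)) = Mul(Pow(15, -1), Add(-1, G)) = Mul(Rational(1, 15), Add(-1, G)) = Add(Rational(-1, 15), Mul(Rational(1, 15), G)))
Mul(Function('v')(Function('w')(-1, -9)), 8) = Mul(Add(Rational(-1, 15), Mul(Rational(1, 15), 7)), 8) = Mul(Add(Rational(-1, 15), Rational(7, 15)), 8) = Mul(Rational(2, 5), 8) = Rational(16, 5)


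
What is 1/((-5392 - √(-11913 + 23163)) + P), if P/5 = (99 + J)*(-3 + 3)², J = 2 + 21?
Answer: -2696/14531207 + 75*√2/29062414 ≈ -0.00018188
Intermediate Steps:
J = 23
P = 0 (P = 5*((99 + 23)*(-3 + 3)²) = 5*(122*0²) = 5*(122*0) = 5*0 = 0)
1/((-5392 - √(-11913 + 23163)) + P) = 1/((-5392 - √(-11913 + 23163)) + 0) = 1/((-5392 - √11250) + 0) = 1/((-5392 - 75*√2) + 0) = 1/(-5392 - 75*√2)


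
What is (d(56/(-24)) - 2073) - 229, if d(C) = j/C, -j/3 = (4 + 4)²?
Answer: -15538/7 ≈ -2219.7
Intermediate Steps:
j = -192 (j = -3*(4 + 4)² = -3*8² = -3*64 = -192)
d(C) = -192/C
(d(56/(-24)) - 2073) - 229 = (-192/(56/(-24)) - 2073) - 229 = (-192/(56*(-1/24)) - 2073) - 229 = (-192/(-7/3) - 2073) - 229 = (-192*(-3/7) - 2073) - 229 = (576/7 - 2073) - 229 = -13935/7 - 229 = -15538/7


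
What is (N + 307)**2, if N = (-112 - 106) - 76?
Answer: 169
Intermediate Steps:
N = -294 (N = -218 - 76 = -294)
(N + 307)**2 = (-294 + 307)**2 = 13**2 = 169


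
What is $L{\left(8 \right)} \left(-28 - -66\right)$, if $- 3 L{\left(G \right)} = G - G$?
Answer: $0$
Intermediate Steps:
$L{\left(G \right)} = 0$ ($L{\left(G \right)} = - \frac{G - G}{3} = \left(- \frac{1}{3}\right) 0 = 0$)
$L{\left(8 \right)} \left(-28 - -66\right) = 0 \left(-28 - -66\right) = 0 \left(-28 + 66\right) = 0 \cdot 38 = 0$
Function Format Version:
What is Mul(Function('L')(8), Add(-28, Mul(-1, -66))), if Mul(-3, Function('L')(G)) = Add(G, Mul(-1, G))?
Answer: 0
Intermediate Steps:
Function('L')(G) = 0 (Function('L')(G) = Mul(Rational(-1, 3), Add(G, Mul(-1, G))) = Mul(Rational(-1, 3), 0) = 0)
Mul(Function('L')(8), Add(-28, Mul(-1, -66))) = Mul(0, Add(-28, Mul(-1, -66))) = Mul(0, Add(-28, 66)) = Mul(0, 38) = 0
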